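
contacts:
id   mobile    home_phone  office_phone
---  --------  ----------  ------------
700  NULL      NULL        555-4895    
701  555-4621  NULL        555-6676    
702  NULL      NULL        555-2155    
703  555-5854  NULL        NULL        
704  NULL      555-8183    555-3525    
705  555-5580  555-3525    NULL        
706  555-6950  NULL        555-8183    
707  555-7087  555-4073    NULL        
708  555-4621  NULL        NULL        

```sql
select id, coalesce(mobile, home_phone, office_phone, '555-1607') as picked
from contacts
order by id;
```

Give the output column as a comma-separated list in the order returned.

555-4895, 555-4621, 555-2155, 555-5854, 555-8183, 555-5580, 555-6950, 555-7087, 555-4621

id=700: mobile=NULL, home_phone=NULL, office_phone=555-4895 → 555-4895
id=701: mobile=555-4621 → 555-4621
id=702: mobile=NULL, home_phone=NULL, office_phone=555-2155 → 555-2155
id=703: mobile=555-5854 → 555-5854
id=704: mobile=NULL, home_phone=555-8183 → 555-8183
id=705: mobile=555-5580 → 555-5580
id=706: mobile=555-6950 → 555-6950
id=707: mobile=555-7087 → 555-7087
id=708: mobile=555-4621 → 555-4621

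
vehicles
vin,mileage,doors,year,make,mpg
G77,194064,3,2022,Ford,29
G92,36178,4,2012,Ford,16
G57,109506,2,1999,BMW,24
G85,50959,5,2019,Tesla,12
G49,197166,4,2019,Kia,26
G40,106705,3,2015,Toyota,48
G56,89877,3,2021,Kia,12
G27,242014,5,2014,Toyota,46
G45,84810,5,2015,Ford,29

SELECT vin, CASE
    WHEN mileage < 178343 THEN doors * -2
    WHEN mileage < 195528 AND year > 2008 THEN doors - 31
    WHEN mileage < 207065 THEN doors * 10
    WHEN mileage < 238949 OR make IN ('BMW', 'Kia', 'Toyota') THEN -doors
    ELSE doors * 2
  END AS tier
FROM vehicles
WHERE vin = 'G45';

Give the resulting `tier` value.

vin = G45: mileage=84810, doors=5, year=2015, make=Ford, mpg=29.
mileage < 178343 → true → -10

-10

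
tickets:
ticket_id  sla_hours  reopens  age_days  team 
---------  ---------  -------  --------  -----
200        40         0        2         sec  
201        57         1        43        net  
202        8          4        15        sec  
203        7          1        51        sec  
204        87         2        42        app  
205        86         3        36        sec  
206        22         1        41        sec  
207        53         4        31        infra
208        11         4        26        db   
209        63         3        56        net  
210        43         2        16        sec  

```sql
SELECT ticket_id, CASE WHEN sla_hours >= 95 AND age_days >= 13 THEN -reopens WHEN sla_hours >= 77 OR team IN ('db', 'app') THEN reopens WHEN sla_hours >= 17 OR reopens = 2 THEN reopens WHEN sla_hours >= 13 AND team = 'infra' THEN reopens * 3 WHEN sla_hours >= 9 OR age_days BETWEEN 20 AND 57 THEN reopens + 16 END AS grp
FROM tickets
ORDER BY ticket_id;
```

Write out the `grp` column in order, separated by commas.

ticket_id=200: sla_hours >= 17 OR reopens = 2 → 0
ticket_id=201: sla_hours >= 17 OR reopens = 2 → 1
ticket_id=202: (no match → NULL) → NULL
ticket_id=203: sla_hours >= 9 OR age_days BETWEEN 20 AND 57 → 17
ticket_id=204: sla_hours >= 77 OR team IN ('db', 'app') → 2
ticket_id=205: sla_hours >= 77 OR team IN ('db', 'app') → 3
ticket_id=206: sla_hours >= 17 OR reopens = 2 → 1
ticket_id=207: sla_hours >= 17 OR reopens = 2 → 4
ticket_id=208: sla_hours >= 77 OR team IN ('db', 'app') → 4
ticket_id=209: sla_hours >= 17 OR reopens = 2 → 3
ticket_id=210: sla_hours >= 17 OR reopens = 2 → 2

0, 1, NULL, 17, 2, 3, 1, 4, 4, 3, 2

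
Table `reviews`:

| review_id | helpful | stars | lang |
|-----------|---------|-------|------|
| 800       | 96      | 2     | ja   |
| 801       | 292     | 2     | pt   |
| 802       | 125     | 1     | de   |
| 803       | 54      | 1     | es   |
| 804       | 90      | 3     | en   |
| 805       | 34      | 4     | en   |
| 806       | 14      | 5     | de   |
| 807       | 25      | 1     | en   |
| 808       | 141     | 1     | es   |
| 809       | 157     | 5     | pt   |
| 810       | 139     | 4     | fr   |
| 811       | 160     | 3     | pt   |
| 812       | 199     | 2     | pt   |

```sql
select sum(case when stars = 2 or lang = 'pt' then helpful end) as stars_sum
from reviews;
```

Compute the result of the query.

review_id=800: ✓ → 96
review_id=801: ✓ → 292
review_id=802: ✗
review_id=803: ✗
review_id=804: ✗
review_id=805: ✗
review_id=806: ✗
review_id=807: ✗
review_id=808: ✗
review_id=809: ✓ → 157
review_id=810: ✗
review_id=811: ✓ → 160
review_id=812: ✓ → 199
stars_sum = 96 + 292 + 157 + 160 + 199 = 904

904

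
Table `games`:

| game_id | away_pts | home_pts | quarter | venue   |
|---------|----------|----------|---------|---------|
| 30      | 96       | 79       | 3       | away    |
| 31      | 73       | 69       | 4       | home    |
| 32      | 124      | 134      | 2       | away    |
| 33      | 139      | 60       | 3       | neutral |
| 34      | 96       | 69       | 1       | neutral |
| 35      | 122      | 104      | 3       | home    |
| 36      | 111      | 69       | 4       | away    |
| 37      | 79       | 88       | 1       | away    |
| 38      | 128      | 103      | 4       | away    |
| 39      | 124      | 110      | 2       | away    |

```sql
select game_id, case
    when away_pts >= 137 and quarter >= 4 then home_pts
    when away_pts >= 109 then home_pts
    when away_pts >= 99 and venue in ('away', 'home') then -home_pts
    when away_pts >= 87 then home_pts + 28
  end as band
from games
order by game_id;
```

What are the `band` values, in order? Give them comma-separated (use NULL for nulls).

107, NULL, 134, 60, 97, 104, 69, NULL, 103, 110

game_id=30: away_pts >= 87 → 107
game_id=31: (no match → NULL) → NULL
game_id=32: away_pts >= 109 → 134
game_id=33: away_pts >= 109 → 60
game_id=34: away_pts >= 87 → 97
game_id=35: away_pts >= 109 → 104
game_id=36: away_pts >= 109 → 69
game_id=37: (no match → NULL) → NULL
game_id=38: away_pts >= 109 → 103
game_id=39: away_pts >= 109 → 110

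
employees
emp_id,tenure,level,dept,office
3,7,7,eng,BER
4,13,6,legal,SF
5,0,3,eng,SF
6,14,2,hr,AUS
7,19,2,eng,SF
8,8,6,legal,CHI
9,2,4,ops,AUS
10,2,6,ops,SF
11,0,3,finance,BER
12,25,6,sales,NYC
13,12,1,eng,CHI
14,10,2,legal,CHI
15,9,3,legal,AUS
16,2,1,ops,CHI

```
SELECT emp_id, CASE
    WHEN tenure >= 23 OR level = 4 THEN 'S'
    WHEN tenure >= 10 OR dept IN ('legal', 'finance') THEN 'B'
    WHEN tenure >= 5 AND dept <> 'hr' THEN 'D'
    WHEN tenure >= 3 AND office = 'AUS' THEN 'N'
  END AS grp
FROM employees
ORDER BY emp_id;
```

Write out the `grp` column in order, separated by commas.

emp_id=3: tenure >= 5 AND dept <> 'hr' → D
emp_id=4: tenure >= 10 OR dept IN ('legal', 'finance') → B
emp_id=5: (no match → NULL) → NULL
emp_id=6: tenure >= 10 OR dept IN ('legal', 'finance') → B
emp_id=7: tenure >= 10 OR dept IN ('legal', 'finance') → B
emp_id=8: tenure >= 10 OR dept IN ('legal', 'finance') → B
emp_id=9: tenure >= 23 OR level = 4 → S
emp_id=10: (no match → NULL) → NULL
emp_id=11: tenure >= 10 OR dept IN ('legal', 'finance') → B
emp_id=12: tenure >= 23 OR level = 4 → S
emp_id=13: tenure >= 10 OR dept IN ('legal', 'finance') → B
emp_id=14: tenure >= 10 OR dept IN ('legal', 'finance') → B
emp_id=15: tenure >= 10 OR dept IN ('legal', 'finance') → B
emp_id=16: (no match → NULL) → NULL

D, B, NULL, B, B, B, S, NULL, B, S, B, B, B, NULL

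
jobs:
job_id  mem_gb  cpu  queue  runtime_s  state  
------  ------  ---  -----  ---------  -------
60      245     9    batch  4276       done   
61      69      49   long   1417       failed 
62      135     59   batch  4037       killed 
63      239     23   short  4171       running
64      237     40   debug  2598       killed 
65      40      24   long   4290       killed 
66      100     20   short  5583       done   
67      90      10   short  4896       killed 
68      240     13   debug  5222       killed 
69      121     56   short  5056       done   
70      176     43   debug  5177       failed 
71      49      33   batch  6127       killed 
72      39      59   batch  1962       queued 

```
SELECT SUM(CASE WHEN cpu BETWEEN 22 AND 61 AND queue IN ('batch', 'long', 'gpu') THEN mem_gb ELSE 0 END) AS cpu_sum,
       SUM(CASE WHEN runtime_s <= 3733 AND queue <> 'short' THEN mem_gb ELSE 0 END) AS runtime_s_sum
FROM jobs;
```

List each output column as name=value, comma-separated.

cpu_sum=332, runtime_s_sum=345

[cpu_sum: cpu BETWEEN 22 AND 61 AND queue IN ('batch', 'long', 'gpu')]
job_id=60: ✗
job_id=61: ✓ → 69
job_id=62: ✓ → 135
job_id=63: ✗
job_id=64: ✗
job_id=65: ✓ → 40
job_id=66: ✗
job_id=67: ✗
job_id=68: ✗
job_id=69: ✗
job_id=70: ✗
job_id=71: ✓ → 49
job_id=72: ✓ → 39
cpu_sum = 69 + 135 + 40 + 49 + 39 = 332
—
[runtime_s_sum: runtime_s <= 3733 AND queue <> 'short']
job_id=60: ✗
job_id=61: ✓ → 69
job_id=62: ✗
job_id=63: ✗
job_id=64: ✓ → 237
job_id=65: ✗
job_id=66: ✗
job_id=67: ✗
job_id=68: ✗
job_id=69: ✗
job_id=70: ✗
job_id=71: ✗
job_id=72: ✓ → 39
runtime_s_sum = 69 + 237 + 39 = 345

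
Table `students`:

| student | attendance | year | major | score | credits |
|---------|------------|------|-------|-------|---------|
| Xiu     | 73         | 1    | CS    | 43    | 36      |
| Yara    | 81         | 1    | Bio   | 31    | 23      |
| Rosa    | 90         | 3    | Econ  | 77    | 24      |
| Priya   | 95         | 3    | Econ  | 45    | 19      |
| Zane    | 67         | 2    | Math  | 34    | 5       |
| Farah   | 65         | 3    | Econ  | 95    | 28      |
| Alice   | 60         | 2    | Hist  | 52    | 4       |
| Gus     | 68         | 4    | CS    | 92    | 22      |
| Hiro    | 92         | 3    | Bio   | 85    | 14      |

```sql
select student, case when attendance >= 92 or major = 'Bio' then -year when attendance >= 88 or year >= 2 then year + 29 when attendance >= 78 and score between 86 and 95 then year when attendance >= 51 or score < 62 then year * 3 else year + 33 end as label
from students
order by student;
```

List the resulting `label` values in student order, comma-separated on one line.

student=Alice: attendance >= 88 or year >= 2 → 31
student=Farah: attendance >= 88 or year >= 2 → 32
student=Gus: attendance >= 88 or year >= 2 → 33
student=Hiro: attendance >= 92 or major = 'Bio' → -3
student=Priya: attendance >= 92 or major = 'Bio' → -3
student=Rosa: attendance >= 88 or year >= 2 → 32
student=Xiu: attendance >= 51 or score < 62 → 3
student=Yara: attendance >= 92 or major = 'Bio' → -1
student=Zane: attendance >= 88 or year >= 2 → 31

31, 32, 33, -3, -3, 32, 3, -1, 31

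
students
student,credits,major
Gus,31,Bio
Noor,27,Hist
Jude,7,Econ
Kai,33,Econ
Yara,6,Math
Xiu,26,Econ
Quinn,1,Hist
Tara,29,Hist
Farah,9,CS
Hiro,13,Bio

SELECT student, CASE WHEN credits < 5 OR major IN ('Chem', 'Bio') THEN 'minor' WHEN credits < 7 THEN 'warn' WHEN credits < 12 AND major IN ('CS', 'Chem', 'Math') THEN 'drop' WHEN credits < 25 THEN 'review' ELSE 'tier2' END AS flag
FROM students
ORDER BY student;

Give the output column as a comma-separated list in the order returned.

drop, minor, minor, review, tier2, tier2, minor, tier2, tier2, warn

student=Farah: credits < 12 AND major IN ('CS', 'Chem', 'Math') → drop
student=Gus: credits < 5 OR major IN ('Chem', 'Bio') → minor
student=Hiro: credits < 5 OR major IN ('Chem', 'Bio') → minor
student=Jude: credits < 25 → review
student=Kai: ELSE → tier2
student=Noor: ELSE → tier2
student=Quinn: credits < 5 OR major IN ('Chem', 'Bio') → minor
student=Tara: ELSE → tier2
student=Xiu: ELSE → tier2
student=Yara: credits < 7 → warn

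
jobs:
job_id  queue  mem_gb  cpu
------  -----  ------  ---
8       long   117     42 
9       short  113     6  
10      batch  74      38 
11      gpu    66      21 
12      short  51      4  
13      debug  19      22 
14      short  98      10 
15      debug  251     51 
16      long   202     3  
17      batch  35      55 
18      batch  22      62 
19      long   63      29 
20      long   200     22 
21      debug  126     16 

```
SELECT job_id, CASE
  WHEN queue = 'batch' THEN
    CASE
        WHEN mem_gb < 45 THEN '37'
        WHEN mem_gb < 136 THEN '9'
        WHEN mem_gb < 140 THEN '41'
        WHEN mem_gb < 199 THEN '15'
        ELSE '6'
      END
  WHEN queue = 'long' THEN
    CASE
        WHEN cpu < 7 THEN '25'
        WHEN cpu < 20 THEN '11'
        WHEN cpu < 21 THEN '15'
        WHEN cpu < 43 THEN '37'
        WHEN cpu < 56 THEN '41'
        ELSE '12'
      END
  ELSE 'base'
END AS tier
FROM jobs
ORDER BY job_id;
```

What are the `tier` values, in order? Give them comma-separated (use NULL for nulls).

job_id=8: queue='long' → inner[cpu < 43] → 37
job_id=9: queue='short' → outer ELSE → base
job_id=10: queue='batch' → inner[mem_gb < 136] → 9
job_id=11: queue='gpu' → outer ELSE → base
job_id=12: queue='short' → outer ELSE → base
job_id=13: queue='debug' → outer ELSE → base
job_id=14: queue='short' → outer ELSE → base
job_id=15: queue='debug' → outer ELSE → base
job_id=16: queue='long' → inner[cpu < 7] → 25
job_id=17: queue='batch' → inner[mem_gb < 45] → 37
job_id=18: queue='batch' → inner[mem_gb < 45] → 37
job_id=19: queue='long' → inner[cpu < 43] → 37
job_id=20: queue='long' → inner[cpu < 43] → 37
job_id=21: queue='debug' → outer ELSE → base

37, base, 9, base, base, base, base, base, 25, 37, 37, 37, 37, base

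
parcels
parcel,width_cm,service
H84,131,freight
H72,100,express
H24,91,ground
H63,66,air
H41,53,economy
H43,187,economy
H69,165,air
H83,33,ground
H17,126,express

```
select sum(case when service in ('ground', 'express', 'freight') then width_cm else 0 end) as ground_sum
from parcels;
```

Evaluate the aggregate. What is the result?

481

parcel=H84: ✓ → 131
parcel=H72: ✓ → 100
parcel=H24: ✓ → 91
parcel=H63: ✗
parcel=H41: ✗
parcel=H43: ✗
parcel=H69: ✗
parcel=H83: ✓ → 33
parcel=H17: ✓ → 126
ground_sum = 131 + 100 + 91 + 33 + 126 = 481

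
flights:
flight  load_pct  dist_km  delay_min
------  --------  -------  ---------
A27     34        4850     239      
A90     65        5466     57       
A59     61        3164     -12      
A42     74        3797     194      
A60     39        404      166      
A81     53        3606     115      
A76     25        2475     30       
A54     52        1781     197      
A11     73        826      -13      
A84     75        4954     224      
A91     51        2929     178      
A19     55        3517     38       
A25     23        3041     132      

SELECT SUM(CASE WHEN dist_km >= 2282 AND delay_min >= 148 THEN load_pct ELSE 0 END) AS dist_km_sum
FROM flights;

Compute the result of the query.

flight=A27: ✓ → 34
flight=A90: ✗
flight=A59: ✗
flight=A42: ✓ → 74
flight=A60: ✗
flight=A81: ✗
flight=A76: ✗
flight=A54: ✗
flight=A11: ✗
flight=A84: ✓ → 75
flight=A91: ✓ → 51
flight=A19: ✗
flight=A25: ✗
dist_km_sum = 34 + 74 + 75 + 51 = 234

234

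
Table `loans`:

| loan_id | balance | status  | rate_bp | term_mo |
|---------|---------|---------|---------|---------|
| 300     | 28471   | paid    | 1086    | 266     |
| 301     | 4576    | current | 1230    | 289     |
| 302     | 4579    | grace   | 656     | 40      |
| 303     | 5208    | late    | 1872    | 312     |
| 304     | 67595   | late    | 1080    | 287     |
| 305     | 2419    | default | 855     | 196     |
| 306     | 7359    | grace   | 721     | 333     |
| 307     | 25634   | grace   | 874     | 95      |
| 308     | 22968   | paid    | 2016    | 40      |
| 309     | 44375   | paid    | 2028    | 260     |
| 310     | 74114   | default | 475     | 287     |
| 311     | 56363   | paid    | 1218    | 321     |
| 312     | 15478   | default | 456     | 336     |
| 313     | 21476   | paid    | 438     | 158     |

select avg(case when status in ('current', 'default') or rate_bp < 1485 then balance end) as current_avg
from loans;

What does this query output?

loan_id=300: ✓ → 28471
loan_id=301: ✓ → 4576
loan_id=302: ✓ → 4579
loan_id=303: ✗
loan_id=304: ✓ → 67595
loan_id=305: ✓ → 2419
loan_id=306: ✓ → 7359
loan_id=307: ✓ → 25634
loan_id=308: ✗
loan_id=309: ✗
loan_id=310: ✓ → 74114
loan_id=311: ✓ → 56363
loan_id=312: ✓ → 15478
loan_id=313: ✓ → 21476
current_avg = (28471 + 4576 + 4579 + 67595 + 2419 + 7359 + 25634 + 74114 + 56363 + 15478 + 21476) / 11 = 28005.8181818182

28005.8181818182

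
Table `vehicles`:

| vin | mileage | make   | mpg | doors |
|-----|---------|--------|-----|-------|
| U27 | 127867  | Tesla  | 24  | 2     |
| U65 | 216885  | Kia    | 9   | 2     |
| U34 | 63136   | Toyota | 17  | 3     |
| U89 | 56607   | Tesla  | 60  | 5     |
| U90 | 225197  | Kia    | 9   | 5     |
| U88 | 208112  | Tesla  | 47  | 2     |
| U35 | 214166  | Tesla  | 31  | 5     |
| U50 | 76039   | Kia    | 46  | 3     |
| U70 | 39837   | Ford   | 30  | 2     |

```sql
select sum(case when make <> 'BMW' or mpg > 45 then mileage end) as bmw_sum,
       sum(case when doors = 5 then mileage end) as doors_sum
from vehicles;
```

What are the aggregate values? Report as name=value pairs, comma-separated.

[bmw_sum: make <> 'BMW' or mpg > 45]
vin=U27: ✓ → 127867
vin=U65: ✓ → 216885
vin=U34: ✓ → 63136
vin=U89: ✓ → 56607
vin=U90: ✓ → 225197
vin=U88: ✓ → 208112
vin=U35: ✓ → 214166
vin=U50: ✓ → 76039
vin=U70: ✓ → 39837
bmw_sum = 127867 + 216885 + 63136 + 56607 + 225197 + 208112 + 214166 + 76039 + 39837 = 1227846
—
[doors_sum: doors = 5]
vin=U27: ✗
vin=U65: ✗
vin=U34: ✗
vin=U89: ✓ → 56607
vin=U90: ✓ → 225197
vin=U88: ✗
vin=U35: ✓ → 214166
vin=U50: ✗
vin=U70: ✗
doors_sum = 56607 + 225197 + 214166 = 495970

bmw_sum=1227846, doors_sum=495970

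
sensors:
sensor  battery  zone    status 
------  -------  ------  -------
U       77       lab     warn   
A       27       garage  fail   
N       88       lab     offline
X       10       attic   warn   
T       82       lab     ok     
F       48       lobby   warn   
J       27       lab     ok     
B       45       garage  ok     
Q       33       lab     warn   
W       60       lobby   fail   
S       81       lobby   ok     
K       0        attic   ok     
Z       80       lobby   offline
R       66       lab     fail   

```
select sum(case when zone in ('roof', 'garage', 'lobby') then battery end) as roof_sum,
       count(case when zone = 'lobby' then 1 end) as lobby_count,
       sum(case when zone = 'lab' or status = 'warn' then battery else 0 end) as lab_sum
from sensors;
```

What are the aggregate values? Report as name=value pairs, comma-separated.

roof_sum=341, lobby_count=4, lab_sum=431

[roof_sum: zone in ('roof', 'garage', 'lobby')]
sensor=U: ✗
sensor=A: ✓ → 27
sensor=N: ✗
sensor=X: ✗
sensor=T: ✗
sensor=F: ✓ → 48
sensor=J: ✗
sensor=B: ✓ → 45
sensor=Q: ✗
sensor=W: ✓ → 60
sensor=S: ✓ → 81
sensor=K: ✗
sensor=Z: ✓ → 80
sensor=R: ✗
roof_sum = 27 + 48 + 45 + 60 + 81 + 80 = 341
—
[lobby_count: zone = 'lobby']
sensor=U: ✗
sensor=A: ✗
sensor=N: ✗
sensor=X: ✗
sensor=T: ✗
sensor=F: ✓ → 1
sensor=J: ✗
sensor=B: ✗
sensor=Q: ✗
sensor=W: ✓ → 1
sensor=S: ✓ → 1
sensor=K: ✗
sensor=Z: ✓ → 1
sensor=R: ✗
lobby_count = COUNT(1, 1, 1, 1) = 4
—
[lab_sum: zone = 'lab' or status = 'warn']
sensor=U: ✓ → 77
sensor=A: ✗
sensor=N: ✓ → 88
sensor=X: ✓ → 10
sensor=T: ✓ → 82
sensor=F: ✓ → 48
sensor=J: ✓ → 27
sensor=B: ✗
sensor=Q: ✓ → 33
sensor=W: ✗
sensor=S: ✗
sensor=K: ✗
sensor=Z: ✗
sensor=R: ✓ → 66
lab_sum = 77 + 88 + 10 + 82 + 48 + 27 + 33 + 66 = 431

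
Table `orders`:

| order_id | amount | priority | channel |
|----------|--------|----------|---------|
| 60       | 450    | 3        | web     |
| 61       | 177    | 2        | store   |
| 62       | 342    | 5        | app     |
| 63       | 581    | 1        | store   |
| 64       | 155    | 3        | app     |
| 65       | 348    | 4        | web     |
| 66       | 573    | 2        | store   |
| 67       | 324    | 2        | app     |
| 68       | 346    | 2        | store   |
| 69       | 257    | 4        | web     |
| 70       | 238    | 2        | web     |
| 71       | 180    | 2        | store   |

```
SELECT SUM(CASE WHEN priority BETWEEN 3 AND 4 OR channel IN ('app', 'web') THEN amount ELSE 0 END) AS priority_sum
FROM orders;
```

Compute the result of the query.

2114

order_id=60: ✓ → 450
order_id=61: ✗
order_id=62: ✓ → 342
order_id=63: ✗
order_id=64: ✓ → 155
order_id=65: ✓ → 348
order_id=66: ✗
order_id=67: ✓ → 324
order_id=68: ✗
order_id=69: ✓ → 257
order_id=70: ✓ → 238
order_id=71: ✗
priority_sum = 450 + 342 + 155 + 348 + 324 + 257 + 238 = 2114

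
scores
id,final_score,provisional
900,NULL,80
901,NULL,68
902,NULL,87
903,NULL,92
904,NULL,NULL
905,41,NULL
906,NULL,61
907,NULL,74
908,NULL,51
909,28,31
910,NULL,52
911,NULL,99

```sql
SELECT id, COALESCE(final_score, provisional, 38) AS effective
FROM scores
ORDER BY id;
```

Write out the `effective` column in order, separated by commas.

80, 68, 87, 92, 38, 41, 61, 74, 51, 28, 52, 99

id=900: final_score=NULL, provisional=80 → 80
id=901: final_score=NULL, provisional=68 → 68
id=902: final_score=NULL, provisional=87 → 87
id=903: final_score=NULL, provisional=92 → 92
id=904: final_score=NULL, provisional=NULL, → literal 38 → 38
id=905: final_score=41 → 41
id=906: final_score=NULL, provisional=61 → 61
id=907: final_score=NULL, provisional=74 → 74
id=908: final_score=NULL, provisional=51 → 51
id=909: final_score=28 → 28
id=910: final_score=NULL, provisional=52 → 52
id=911: final_score=NULL, provisional=99 → 99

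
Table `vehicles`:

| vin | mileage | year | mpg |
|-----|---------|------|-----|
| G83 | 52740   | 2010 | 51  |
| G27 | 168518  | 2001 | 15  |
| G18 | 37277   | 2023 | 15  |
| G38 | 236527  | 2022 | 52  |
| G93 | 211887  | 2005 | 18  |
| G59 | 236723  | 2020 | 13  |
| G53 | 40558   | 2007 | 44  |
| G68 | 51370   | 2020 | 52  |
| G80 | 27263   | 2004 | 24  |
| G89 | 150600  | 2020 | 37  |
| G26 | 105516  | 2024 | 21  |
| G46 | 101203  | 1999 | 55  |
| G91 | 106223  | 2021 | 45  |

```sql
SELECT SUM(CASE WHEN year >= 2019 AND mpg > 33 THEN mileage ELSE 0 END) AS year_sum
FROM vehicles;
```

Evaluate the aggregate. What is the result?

vin=G83: ✗
vin=G27: ✗
vin=G18: ✗
vin=G38: ✓ → 236527
vin=G93: ✗
vin=G59: ✗
vin=G53: ✗
vin=G68: ✓ → 51370
vin=G80: ✗
vin=G89: ✓ → 150600
vin=G26: ✗
vin=G46: ✗
vin=G91: ✓ → 106223
year_sum = 236527 + 51370 + 150600 + 106223 = 544720

544720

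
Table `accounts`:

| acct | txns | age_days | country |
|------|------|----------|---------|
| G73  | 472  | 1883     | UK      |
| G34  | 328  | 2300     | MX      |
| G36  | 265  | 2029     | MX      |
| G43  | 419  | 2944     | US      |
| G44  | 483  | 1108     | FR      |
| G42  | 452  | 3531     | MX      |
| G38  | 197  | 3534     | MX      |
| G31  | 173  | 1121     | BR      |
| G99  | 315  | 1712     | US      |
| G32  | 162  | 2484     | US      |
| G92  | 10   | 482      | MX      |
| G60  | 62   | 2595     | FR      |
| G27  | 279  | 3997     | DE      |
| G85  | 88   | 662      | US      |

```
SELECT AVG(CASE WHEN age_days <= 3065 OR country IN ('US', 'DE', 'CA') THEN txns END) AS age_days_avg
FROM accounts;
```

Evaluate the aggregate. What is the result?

254.6666666667

acct=G73: ✓ → 472
acct=G34: ✓ → 328
acct=G36: ✓ → 265
acct=G43: ✓ → 419
acct=G44: ✓ → 483
acct=G42: ✗
acct=G38: ✗
acct=G31: ✓ → 173
acct=G99: ✓ → 315
acct=G32: ✓ → 162
acct=G92: ✓ → 10
acct=G60: ✓ → 62
acct=G27: ✓ → 279
acct=G85: ✓ → 88
age_days_avg = (472 + 328 + 265 + 419 + 483 + 173 + 315 + 162 + 10 + 62 + 279 + 88) / 12 = 254.6666666667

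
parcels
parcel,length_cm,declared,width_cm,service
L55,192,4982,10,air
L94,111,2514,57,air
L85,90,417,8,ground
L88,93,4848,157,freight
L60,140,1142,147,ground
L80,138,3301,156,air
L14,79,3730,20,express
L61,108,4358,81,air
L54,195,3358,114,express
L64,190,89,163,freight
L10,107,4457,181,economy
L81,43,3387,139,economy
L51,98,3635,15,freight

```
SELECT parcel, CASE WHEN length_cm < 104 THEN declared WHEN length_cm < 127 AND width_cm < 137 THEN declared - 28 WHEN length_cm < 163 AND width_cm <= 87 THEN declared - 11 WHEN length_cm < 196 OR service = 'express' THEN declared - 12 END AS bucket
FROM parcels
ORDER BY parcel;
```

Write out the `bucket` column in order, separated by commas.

parcel=L10: length_cm < 196 OR service = 'express' → 4445
parcel=L14: length_cm < 104 → 3730
parcel=L51: length_cm < 104 → 3635
parcel=L54: length_cm < 196 OR service = 'express' → 3346
parcel=L55: length_cm < 196 OR service = 'express' → 4970
parcel=L60: length_cm < 196 OR service = 'express' → 1130
parcel=L61: length_cm < 127 AND width_cm < 137 → 4330
parcel=L64: length_cm < 196 OR service = 'express' → 77
parcel=L80: length_cm < 196 OR service = 'express' → 3289
parcel=L81: length_cm < 104 → 3387
parcel=L85: length_cm < 104 → 417
parcel=L88: length_cm < 104 → 4848
parcel=L94: length_cm < 127 AND width_cm < 137 → 2486

4445, 3730, 3635, 3346, 4970, 1130, 4330, 77, 3289, 3387, 417, 4848, 2486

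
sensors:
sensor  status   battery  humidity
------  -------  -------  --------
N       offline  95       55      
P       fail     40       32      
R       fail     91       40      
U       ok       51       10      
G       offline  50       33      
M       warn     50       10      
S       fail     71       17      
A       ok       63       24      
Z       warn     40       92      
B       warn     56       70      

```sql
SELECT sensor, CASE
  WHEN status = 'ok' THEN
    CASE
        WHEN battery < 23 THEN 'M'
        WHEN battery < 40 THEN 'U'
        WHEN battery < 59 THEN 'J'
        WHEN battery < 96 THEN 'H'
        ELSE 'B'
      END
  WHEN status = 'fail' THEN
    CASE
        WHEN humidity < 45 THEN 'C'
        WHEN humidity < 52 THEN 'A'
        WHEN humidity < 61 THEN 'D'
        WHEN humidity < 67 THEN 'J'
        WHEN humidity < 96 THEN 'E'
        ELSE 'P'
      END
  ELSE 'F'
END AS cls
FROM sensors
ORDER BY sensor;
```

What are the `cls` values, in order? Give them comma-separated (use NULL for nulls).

H, F, F, F, F, C, C, C, J, F

sensor=A: status='ok' → inner[battery < 96] → H
sensor=B: status='warn' → outer ELSE → F
sensor=G: status='offline' → outer ELSE → F
sensor=M: status='warn' → outer ELSE → F
sensor=N: status='offline' → outer ELSE → F
sensor=P: status='fail' → inner[humidity < 45] → C
sensor=R: status='fail' → inner[humidity < 45] → C
sensor=S: status='fail' → inner[humidity < 45] → C
sensor=U: status='ok' → inner[battery < 59] → J
sensor=Z: status='warn' → outer ELSE → F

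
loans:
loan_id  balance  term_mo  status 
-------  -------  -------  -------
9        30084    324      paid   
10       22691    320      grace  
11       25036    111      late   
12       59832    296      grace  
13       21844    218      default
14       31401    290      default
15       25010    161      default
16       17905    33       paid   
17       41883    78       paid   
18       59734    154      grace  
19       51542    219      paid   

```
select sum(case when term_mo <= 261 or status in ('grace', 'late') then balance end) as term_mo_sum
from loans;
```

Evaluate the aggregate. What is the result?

325477

loan_id=9: ✗
loan_id=10: ✓ → 22691
loan_id=11: ✓ → 25036
loan_id=12: ✓ → 59832
loan_id=13: ✓ → 21844
loan_id=14: ✗
loan_id=15: ✓ → 25010
loan_id=16: ✓ → 17905
loan_id=17: ✓ → 41883
loan_id=18: ✓ → 59734
loan_id=19: ✓ → 51542
term_mo_sum = 22691 + 25036 + 59832 + 21844 + 25010 + 17905 + 41883 + 59734 + 51542 = 325477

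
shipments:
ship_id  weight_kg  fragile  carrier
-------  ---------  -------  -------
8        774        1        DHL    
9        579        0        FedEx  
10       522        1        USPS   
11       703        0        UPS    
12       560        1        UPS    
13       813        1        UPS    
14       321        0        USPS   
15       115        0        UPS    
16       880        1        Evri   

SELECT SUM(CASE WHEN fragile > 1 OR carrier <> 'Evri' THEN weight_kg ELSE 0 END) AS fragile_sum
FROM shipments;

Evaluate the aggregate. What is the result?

4387

ship_id=8: ✓ → 774
ship_id=9: ✓ → 579
ship_id=10: ✓ → 522
ship_id=11: ✓ → 703
ship_id=12: ✓ → 560
ship_id=13: ✓ → 813
ship_id=14: ✓ → 321
ship_id=15: ✓ → 115
ship_id=16: ✗
fragile_sum = 774 + 579 + 522 + 703 + 560 + 813 + 321 + 115 = 4387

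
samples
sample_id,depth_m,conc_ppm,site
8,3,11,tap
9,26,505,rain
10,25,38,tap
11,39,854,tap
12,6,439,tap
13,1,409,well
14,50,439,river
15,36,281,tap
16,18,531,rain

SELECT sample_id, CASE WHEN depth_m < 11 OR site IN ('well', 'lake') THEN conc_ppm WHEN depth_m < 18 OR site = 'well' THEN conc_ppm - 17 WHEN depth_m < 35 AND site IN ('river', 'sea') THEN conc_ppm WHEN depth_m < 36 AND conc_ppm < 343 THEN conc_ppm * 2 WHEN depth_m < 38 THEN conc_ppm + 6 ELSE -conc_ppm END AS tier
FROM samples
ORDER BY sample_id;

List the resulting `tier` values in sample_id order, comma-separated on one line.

11, 511, 76, -854, 439, 409, -439, 287, 537

sample_id=8: depth_m < 11 OR site IN ('well', 'lake') → 11
sample_id=9: depth_m < 38 → 511
sample_id=10: depth_m < 36 AND conc_ppm < 343 → 76
sample_id=11: ELSE → -854
sample_id=12: depth_m < 11 OR site IN ('well', 'lake') → 439
sample_id=13: depth_m < 11 OR site IN ('well', 'lake') → 409
sample_id=14: ELSE → -439
sample_id=15: depth_m < 38 → 287
sample_id=16: depth_m < 38 → 537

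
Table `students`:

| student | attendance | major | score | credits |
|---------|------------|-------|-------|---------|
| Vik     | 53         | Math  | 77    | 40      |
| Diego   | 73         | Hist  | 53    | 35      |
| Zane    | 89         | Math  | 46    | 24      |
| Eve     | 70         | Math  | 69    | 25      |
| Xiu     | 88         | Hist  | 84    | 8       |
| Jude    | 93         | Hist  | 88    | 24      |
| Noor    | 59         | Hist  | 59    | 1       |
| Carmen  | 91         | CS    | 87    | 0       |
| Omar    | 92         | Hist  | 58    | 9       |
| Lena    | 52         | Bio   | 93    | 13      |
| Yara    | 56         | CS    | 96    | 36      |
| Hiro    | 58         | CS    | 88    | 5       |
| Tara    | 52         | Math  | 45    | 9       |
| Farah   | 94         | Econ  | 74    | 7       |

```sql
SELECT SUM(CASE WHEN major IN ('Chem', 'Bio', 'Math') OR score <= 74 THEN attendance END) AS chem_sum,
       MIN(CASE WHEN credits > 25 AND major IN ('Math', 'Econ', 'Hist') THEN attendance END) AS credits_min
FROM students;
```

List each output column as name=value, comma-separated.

[chem_sum: major IN ('Chem', 'Bio', 'Math') OR score <= 74]
student=Vik: ✓ → 53
student=Diego: ✓ → 73
student=Zane: ✓ → 89
student=Eve: ✓ → 70
student=Xiu: ✗
student=Jude: ✗
student=Noor: ✓ → 59
student=Carmen: ✗
student=Omar: ✓ → 92
student=Lena: ✓ → 52
student=Yara: ✗
student=Hiro: ✗
student=Tara: ✓ → 52
student=Farah: ✓ → 94
chem_sum = 53 + 73 + 89 + 70 + 59 + 92 + 52 + 52 + 94 = 634
—
[credits_min: credits > 25 AND major IN ('Math', 'Econ', 'Hist')]
student=Vik: ✓ → 53
student=Diego: ✓ → 73
student=Zane: ✗
student=Eve: ✗
student=Xiu: ✗
student=Jude: ✗
student=Noor: ✗
student=Carmen: ✗
student=Omar: ✗
student=Lena: ✗
student=Yara: ✗
student=Hiro: ✗
student=Tara: ✗
student=Farah: ✗
credits_min = MIN(53, 73) = 53

chem_sum=634, credits_min=53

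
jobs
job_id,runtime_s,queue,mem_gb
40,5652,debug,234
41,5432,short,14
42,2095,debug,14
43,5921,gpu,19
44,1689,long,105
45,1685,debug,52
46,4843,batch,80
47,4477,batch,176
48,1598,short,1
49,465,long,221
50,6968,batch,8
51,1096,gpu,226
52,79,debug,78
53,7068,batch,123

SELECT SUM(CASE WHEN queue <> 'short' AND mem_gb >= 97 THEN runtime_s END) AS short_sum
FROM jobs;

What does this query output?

20447

job_id=40: ✓ → 5652
job_id=41: ✗
job_id=42: ✗
job_id=43: ✗
job_id=44: ✓ → 1689
job_id=45: ✗
job_id=46: ✗
job_id=47: ✓ → 4477
job_id=48: ✗
job_id=49: ✓ → 465
job_id=50: ✗
job_id=51: ✓ → 1096
job_id=52: ✗
job_id=53: ✓ → 7068
short_sum = 5652 + 1689 + 4477 + 465 + 1096 + 7068 = 20447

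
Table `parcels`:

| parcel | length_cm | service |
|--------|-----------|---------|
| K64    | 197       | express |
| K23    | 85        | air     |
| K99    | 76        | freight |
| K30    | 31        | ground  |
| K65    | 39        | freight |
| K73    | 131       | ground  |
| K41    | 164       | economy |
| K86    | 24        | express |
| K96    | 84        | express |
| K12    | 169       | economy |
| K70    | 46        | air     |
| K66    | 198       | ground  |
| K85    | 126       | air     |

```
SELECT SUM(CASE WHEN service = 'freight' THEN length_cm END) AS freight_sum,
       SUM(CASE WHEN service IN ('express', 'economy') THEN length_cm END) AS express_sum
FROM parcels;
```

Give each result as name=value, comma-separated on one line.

freight_sum=115, express_sum=638

[freight_sum: service = 'freight']
parcel=K64: ✗
parcel=K23: ✗
parcel=K99: ✓ → 76
parcel=K30: ✗
parcel=K65: ✓ → 39
parcel=K73: ✗
parcel=K41: ✗
parcel=K86: ✗
parcel=K96: ✗
parcel=K12: ✗
parcel=K70: ✗
parcel=K66: ✗
parcel=K85: ✗
freight_sum = 76 + 39 = 115
—
[express_sum: service IN ('express', 'economy')]
parcel=K64: ✓ → 197
parcel=K23: ✗
parcel=K99: ✗
parcel=K30: ✗
parcel=K65: ✗
parcel=K73: ✗
parcel=K41: ✓ → 164
parcel=K86: ✓ → 24
parcel=K96: ✓ → 84
parcel=K12: ✓ → 169
parcel=K70: ✗
parcel=K66: ✗
parcel=K85: ✗
express_sum = 197 + 164 + 24 + 84 + 169 = 638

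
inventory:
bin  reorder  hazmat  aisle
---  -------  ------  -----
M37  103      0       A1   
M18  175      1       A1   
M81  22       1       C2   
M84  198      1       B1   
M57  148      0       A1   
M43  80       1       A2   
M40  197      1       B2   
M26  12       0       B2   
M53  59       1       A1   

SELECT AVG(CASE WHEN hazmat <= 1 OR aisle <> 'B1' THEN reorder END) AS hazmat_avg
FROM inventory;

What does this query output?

bin=M37: ✓ → 103
bin=M18: ✓ → 175
bin=M81: ✓ → 22
bin=M84: ✓ → 198
bin=M57: ✓ → 148
bin=M43: ✓ → 80
bin=M40: ✓ → 197
bin=M26: ✓ → 12
bin=M53: ✓ → 59
hazmat_avg = (103 + 175 + 22 + 198 + 148 + 80 + 197 + 12 + 59) / 9 = 110.4444444444

110.4444444444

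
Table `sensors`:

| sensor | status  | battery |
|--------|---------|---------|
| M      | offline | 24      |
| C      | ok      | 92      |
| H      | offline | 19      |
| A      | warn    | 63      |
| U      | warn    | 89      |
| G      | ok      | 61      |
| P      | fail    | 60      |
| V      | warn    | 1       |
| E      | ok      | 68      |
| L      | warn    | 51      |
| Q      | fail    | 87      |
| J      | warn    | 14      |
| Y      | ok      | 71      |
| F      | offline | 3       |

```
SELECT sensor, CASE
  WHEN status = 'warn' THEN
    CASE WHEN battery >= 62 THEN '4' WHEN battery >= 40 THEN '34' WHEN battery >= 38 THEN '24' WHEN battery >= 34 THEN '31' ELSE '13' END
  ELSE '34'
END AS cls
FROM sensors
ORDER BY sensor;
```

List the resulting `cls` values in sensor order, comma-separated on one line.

sensor=A: status='warn' → inner[battery >= 62] → 4
sensor=C: status='ok' → outer ELSE → 34
sensor=E: status='ok' → outer ELSE → 34
sensor=F: status='offline' → outer ELSE → 34
sensor=G: status='ok' → outer ELSE → 34
sensor=H: status='offline' → outer ELSE → 34
sensor=J: status='warn' → inner[ELSE] → 13
sensor=L: status='warn' → inner[battery >= 40] → 34
sensor=M: status='offline' → outer ELSE → 34
sensor=P: status='fail' → outer ELSE → 34
sensor=Q: status='fail' → outer ELSE → 34
sensor=U: status='warn' → inner[battery >= 62] → 4
sensor=V: status='warn' → inner[ELSE] → 13
sensor=Y: status='ok' → outer ELSE → 34

4, 34, 34, 34, 34, 34, 13, 34, 34, 34, 34, 4, 13, 34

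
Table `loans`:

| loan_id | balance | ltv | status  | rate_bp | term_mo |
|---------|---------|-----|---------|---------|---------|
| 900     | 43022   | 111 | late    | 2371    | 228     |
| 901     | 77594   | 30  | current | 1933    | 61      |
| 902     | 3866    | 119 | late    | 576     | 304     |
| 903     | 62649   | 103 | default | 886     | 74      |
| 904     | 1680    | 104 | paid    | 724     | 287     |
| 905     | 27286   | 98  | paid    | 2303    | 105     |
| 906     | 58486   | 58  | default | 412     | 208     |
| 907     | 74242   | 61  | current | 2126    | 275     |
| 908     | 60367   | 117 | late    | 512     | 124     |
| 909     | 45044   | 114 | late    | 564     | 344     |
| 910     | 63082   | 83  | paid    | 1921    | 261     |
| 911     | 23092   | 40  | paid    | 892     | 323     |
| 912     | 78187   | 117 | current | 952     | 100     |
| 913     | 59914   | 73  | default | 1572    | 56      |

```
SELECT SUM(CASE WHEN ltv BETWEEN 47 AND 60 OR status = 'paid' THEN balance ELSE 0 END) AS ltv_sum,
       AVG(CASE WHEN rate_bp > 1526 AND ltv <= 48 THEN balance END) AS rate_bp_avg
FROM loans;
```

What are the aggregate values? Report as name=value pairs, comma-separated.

ltv_sum=173626, rate_bp_avg=77594

[ltv_sum: ltv BETWEEN 47 AND 60 OR status = 'paid']
loan_id=900: ✗
loan_id=901: ✗
loan_id=902: ✗
loan_id=903: ✗
loan_id=904: ✓ → 1680
loan_id=905: ✓ → 27286
loan_id=906: ✓ → 58486
loan_id=907: ✗
loan_id=908: ✗
loan_id=909: ✗
loan_id=910: ✓ → 63082
loan_id=911: ✓ → 23092
loan_id=912: ✗
loan_id=913: ✗
ltv_sum = 1680 + 27286 + 58486 + 63082 + 23092 = 173626
—
[rate_bp_avg: rate_bp > 1526 AND ltv <= 48]
loan_id=900: ✗
loan_id=901: ✓ → 77594
loan_id=902: ✗
loan_id=903: ✗
loan_id=904: ✗
loan_id=905: ✗
loan_id=906: ✗
loan_id=907: ✗
loan_id=908: ✗
loan_id=909: ✗
loan_id=910: ✗
loan_id=911: ✗
loan_id=912: ✗
loan_id=913: ✗
rate_bp_avg = 77594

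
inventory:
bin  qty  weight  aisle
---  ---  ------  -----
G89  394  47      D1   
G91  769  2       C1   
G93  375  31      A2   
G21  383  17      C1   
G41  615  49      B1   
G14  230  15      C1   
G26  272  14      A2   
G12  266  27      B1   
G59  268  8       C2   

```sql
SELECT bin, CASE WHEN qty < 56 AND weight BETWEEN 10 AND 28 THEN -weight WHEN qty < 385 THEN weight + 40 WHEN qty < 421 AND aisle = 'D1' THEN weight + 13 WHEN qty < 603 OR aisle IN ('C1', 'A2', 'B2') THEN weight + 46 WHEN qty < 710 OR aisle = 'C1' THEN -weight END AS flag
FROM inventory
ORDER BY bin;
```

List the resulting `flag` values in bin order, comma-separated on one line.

bin=G12: qty < 385 → 67
bin=G14: qty < 385 → 55
bin=G21: qty < 385 → 57
bin=G26: qty < 385 → 54
bin=G41: qty < 710 OR aisle = 'C1' → -49
bin=G59: qty < 385 → 48
bin=G89: qty < 421 AND aisle = 'D1' → 60
bin=G91: qty < 603 OR aisle IN ('C1', 'A2', 'B2') → 48
bin=G93: qty < 385 → 71

67, 55, 57, 54, -49, 48, 60, 48, 71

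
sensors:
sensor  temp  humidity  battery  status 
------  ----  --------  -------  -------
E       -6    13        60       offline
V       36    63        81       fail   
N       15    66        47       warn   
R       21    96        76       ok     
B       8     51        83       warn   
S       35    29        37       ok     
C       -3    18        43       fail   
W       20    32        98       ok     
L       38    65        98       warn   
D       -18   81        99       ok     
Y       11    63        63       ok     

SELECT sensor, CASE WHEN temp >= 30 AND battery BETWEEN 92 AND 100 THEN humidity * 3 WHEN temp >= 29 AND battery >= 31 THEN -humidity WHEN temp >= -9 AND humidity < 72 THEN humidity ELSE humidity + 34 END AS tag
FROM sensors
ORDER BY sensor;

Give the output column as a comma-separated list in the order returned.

sensor=B: temp >= -9 AND humidity < 72 → 51
sensor=C: temp >= -9 AND humidity < 72 → 18
sensor=D: ELSE → 115
sensor=E: temp >= -9 AND humidity < 72 → 13
sensor=L: temp >= 30 AND battery BETWEEN 92 AND 100 → 195
sensor=N: temp >= -9 AND humidity < 72 → 66
sensor=R: ELSE → 130
sensor=S: temp >= 29 AND battery >= 31 → -29
sensor=V: temp >= 29 AND battery >= 31 → -63
sensor=W: temp >= -9 AND humidity < 72 → 32
sensor=Y: temp >= -9 AND humidity < 72 → 63

51, 18, 115, 13, 195, 66, 130, -29, -63, 32, 63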